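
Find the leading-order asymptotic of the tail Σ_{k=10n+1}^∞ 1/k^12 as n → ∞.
Σ_{k>10n} 1/k^12 ~ 1/(11 · (10n)^11)

Compare to the integral: ∫_{10n}^∞ x^(−12) dx = [−x^(−11)/11]_{10n}^∞ = 1/((12−1)·(10n)^11). Euler-Maclaurin then gives
  Σ_{k>10n} 1/k^12 = ∫_{10n}^∞ dx/x^12 − 1/(2·(10n)^12) + O(1/(10n)^13).
(Equivalently this is ζ(12) − Σ_{k≤10n} 1/k^12.)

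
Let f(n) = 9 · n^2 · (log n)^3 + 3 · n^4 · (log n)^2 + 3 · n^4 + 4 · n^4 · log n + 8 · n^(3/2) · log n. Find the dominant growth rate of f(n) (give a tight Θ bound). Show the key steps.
f(n) ∈ Θ(n^4 · (log n)^2)

Compare the terms by growth order. For large n, n^a · (log n)^b dominates n^a' · (log n)^b' iff a > a', or (a = a' and b > b'). Ranking the 5 terms shows the dominant one is 3 · n^4 · (log n)^2. Hence f(n) ∈ Θ(n^4 · (log n)^2).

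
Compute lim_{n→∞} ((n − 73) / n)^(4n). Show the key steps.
lim = e^(−292)

Rewrite as (1 − 73/n)^(4n). By the standard limit (1 + x/n)^n → e^x, we have (1 − 73/n)^n → e^(−73), and raising to the 4th power gives e^(−292).
More precisely, ln[(1 − 73/n)^(4n)] = 4n · ln(1 − 73/n) = 4n · (-73/n + O(1/n^2)) = -292 + O(1/n) → -292.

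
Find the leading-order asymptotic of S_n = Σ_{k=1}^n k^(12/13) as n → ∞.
S_n ~ (13/25) · n^(25/13)

Integral comparison: Σ_{k=1}^n k^(12/13) = ∫_0^n x^(12/13) dx + O(n^(12/13)). The integral is n^(1 + 12/13) / (1 + 12/13) = n^((12+13)/13) / ((12+13)/13) = (13/25) · n^(25/13).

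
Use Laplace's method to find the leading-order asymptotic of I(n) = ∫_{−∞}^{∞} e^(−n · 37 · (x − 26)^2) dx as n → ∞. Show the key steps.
I(n) = sqrt(π/(37n))

Here φ(x) = 37 · (x − 26)^2 has its unique minimum at x* = 26 with φ(x*) = 0 and φ''(x*) = 74. Laplace's method gives
  I(n) ~ e^(−n φ(x*)) · sqrt(2π / (n · φ''(x*))) = sqrt(2π / (74n)) = sqrt(π/(37n)).
This is exact: substituting u = (x − 26)·sqrt(37n) gives I(n) = (1/sqrt(37n)) ∫_{−∞}^{∞} e^(−u^2) du = sqrt(π/(37n)).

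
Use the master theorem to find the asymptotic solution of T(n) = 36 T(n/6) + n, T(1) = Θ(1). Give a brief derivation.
T(n) = Θ(n^2)

Master theorem: compare f(n) = n to n^(log_6 36) where log_6 36 = 2. Since 1 < log_6 36, we have f(n) = O(n^(log_6 36 − ε)) for some ε > 0 — Case 1. Hence T(n) = Θ(n^(log_6 36)) = Θ(n^2).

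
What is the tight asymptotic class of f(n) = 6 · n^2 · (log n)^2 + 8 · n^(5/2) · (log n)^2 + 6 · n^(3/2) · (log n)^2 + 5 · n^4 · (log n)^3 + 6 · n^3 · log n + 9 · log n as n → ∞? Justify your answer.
f(n) ∈ Θ(n^4 · (log n)^3)

Compare the terms by growth order. For large n, n^a · (log n)^b dominates n^a' · (log n)^b' iff a > a', or (a = a' and b > b'). Ranking the 6 terms shows the dominant one is 5 · n^4 · (log n)^3. Hence f(n) ∈ Θ(n^4 · (log n)^3).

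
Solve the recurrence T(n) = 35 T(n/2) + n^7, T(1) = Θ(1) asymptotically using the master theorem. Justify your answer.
T(n) = Θ(n^7)

log_2 35 ≈ 5.129. f(n) = n^7 dominates n^(log_2 35) since 7 > 5.129, and the regularity condition a·f(n/b) = 35·(n/2)^7 = (35/128)·n^7 ≤ c·f(n) holds with c = 35/128 ≈ 0.273 < 1. So this is Case 3: T(n) = Θ(f(n)) = Θ(n^7).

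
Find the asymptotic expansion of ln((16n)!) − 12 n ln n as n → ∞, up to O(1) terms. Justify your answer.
ln((16n)!) − 12 n ln n = 4 n ln n + 16(ln 16 − 1) n + (1/2) ln(2π·16n) + O(1/n)

Stirling: ln((16n)!) = 16n ln(16n) − 16n + (1/2) ln(2π·16n) + O(1/n).
Expand 16n ln(16n) = 16n (ln n + ln 16) = 16n ln n + 16n ln 16.
Subtract 12n ln n: leading term is (16 − 12) n ln n = 4 n ln n. The next term is 16n ln 16 − 16n = 16(ln 16 − 1) n. Then the (1/2) ln(2π·16n) correction.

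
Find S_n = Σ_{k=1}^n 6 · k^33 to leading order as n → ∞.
S_n ~ 3 · n^34 / 17

By integral comparison (Euler-Maclaurin), Σ_{k=1}^n 6 · k^33 = 6 · ∫_0^n x^33 dx + O(n^33) = 6 · n^34/34 = 3 · n^34 / 17 + O(n^33). (Equivalently, Faulhaber's formula gives the same leading term.)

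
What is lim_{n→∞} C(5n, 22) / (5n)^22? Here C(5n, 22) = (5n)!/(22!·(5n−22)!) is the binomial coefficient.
lim = 1/22! = 1/1124000727777607680000

With N = 5n → ∞: C(N, 22) / N^22 = [N(N−1)…(N−21)] / (22! · N^22) = (1/22!) · 1 · (1 − 1/(5n)) · … · (1 − 21/(5n)). Each factor → 1 as N → ∞, so the limit is 1/22! = 1/1124000727777607680000.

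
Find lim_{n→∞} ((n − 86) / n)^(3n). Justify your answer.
lim = e^(−258)

Rewrite as (1 − 86/n)^(3n). By the standard limit (1 + x/n)^n → e^x, we have (1 − 86/n)^n → e^(−86), and raising to the 3rd power gives e^(−258).
More precisely, ln[(1 − 86/n)^(3n)] = 3n · ln(1 − 86/n) = 3n · (-86/n + O(1/n^2)) = -258 + O(1/n) → -258.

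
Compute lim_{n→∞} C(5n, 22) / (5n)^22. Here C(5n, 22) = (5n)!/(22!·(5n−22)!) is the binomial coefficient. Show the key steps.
lim = 1/22! = 1/1124000727777607680000

With N = 5n → ∞: C(N, 22) / N^22 = [N(N−1)…(N−21)] / (22! · N^22) = (1/22!) · 1 · (1 − 1/(5n)) · … · (1 − 21/(5n)). Each factor → 1 as N → ∞, so the limit is 1/22! = 1/1124000727777607680000.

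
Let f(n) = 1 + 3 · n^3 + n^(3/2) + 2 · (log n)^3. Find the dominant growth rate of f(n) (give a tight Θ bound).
f(n) ∈ Θ(n^3)

Compare the terms by growth order. For large n, n^a · (log n)^b dominates n^a' · (log n)^b' iff a > a', or (a = a' and b > b'). Ranking the 4 terms shows the dominant one is 3 · n^3. Hence f(n) ∈ Θ(n^3).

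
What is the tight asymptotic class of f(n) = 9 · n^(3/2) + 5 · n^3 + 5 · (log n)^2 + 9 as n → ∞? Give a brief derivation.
f(n) ∈ Θ(n^3)

Compare the terms by growth order. For large n, n^a · (log n)^b dominates n^a' · (log n)^b' iff a > a', or (a = a' and b > b'). Ranking the 4 terms shows the dominant one is 5 · n^3. Hence f(n) ∈ Θ(n^3).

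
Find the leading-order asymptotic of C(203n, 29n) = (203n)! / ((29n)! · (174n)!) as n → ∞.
C(203n, 29n) ~ (823543/46656)^(29n) · sqrt(7/(12π·29n))

Write N = 29n. Apply Stirling to each factorial:
  (7N)! ~ sqrt(2π·7N) · (7N/e)^(7N),
  N! ~ sqrt(2π N) · (N/e)^N,
  (6N)! ~ sqrt(2π·6N) · (6N/e)^(6N).
The exponential factors combine to (7N)^(7N) / (N^N · (6N)^(6N)) = 7^(7N)/6^(6N) = (7^7/6^6)^N = (823543/46656)^N.
The square-root prefactors combine to sqrt(2π·7N) / (sqrt(2π N)·sqrt(2π·6N)) = sqrt(7 / (2π·6·N)) = sqrt(7/(12π·29n)).
Substituting N = 29n: C(203n, 29n) ~ (823543/46656)^(29n) · sqrt(7/(12π·29n)).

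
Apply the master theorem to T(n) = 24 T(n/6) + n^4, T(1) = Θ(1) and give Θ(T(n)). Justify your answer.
T(n) = Θ(n^4)

log_6 24 ≈ 1.774. f(n) = n^4 dominates n^(log_6 24) since 4 > 1.774, and the regularity condition a·f(n/b) = 24·(n/6)^4 = (24/1296)·n^4 ≤ c·f(n) holds with c = 24/1296 ≈ 0.0185 < 1. So this is Case 3: T(n) = Θ(f(n)) = Θ(n^4).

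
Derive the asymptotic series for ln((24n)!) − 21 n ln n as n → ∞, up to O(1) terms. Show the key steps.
ln((24n)!) − 21 n ln n = 3 n ln n + 24(ln 24 − 1) n + (1/2) ln(2π·24n) + O(1/n)

Stirling: ln((24n)!) = 24n ln(24n) − 24n + (1/2) ln(2π·24n) + O(1/n).
Expand 24n ln(24n) = 24n (ln n + ln 24) = 24n ln n + 24n ln 24.
Subtract 21n ln n: leading term is (24 − 21) n ln n = 3 n ln n. The next term is 24n ln 24 − 24n = 24(ln 24 − 1) n. Then the (1/2) ln(2π·24n) correction.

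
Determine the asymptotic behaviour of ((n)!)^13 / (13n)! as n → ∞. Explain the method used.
((n)!)^13/(13n)! ~ ((2π·n)^(12/2) / sqrt(13)) · 13^(−13·n)  →  0

Write N = n. Stirling: N! ~ sqrt(2π N)(N/e)^N and (13N)! ~ sqrt(2π·13N)·(13N/e)^(13N).
  (N!)^13/(13N)! ~ (2π N)^(13/2) (N/e)^(13N) / [sqrt(2π·13N) (13N/e)^(13N)]
     = (2π N)^(13/2) / sqrt(2π·13N) · (N/(13N))^(13N)
     = (2π N)^((13−1)/2) / sqrt(13) · 13^(−13N).
Since 13^13 > 1, the factor 13^(−13N) decays exponentially, so the ratio → 0. Substituting N = n gives the stated form.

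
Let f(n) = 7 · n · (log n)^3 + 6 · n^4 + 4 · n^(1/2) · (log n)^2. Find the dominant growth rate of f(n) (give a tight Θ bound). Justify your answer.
f(n) ∈ Θ(n^4)

Compare the terms by growth order. For large n, n^a · (log n)^b dominates n^a' · (log n)^b' iff a > a', or (a = a' and b > b'). Ranking the 3 terms shows the dominant one is 6 · n^4. Hence f(n) ∈ Θ(n^4).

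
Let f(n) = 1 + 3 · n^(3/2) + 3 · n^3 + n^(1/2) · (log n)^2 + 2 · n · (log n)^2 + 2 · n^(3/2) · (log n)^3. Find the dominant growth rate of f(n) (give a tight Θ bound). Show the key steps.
f(n) ∈ Θ(n^3)

Compare the terms by growth order. For large n, n^a · (log n)^b dominates n^a' · (log n)^b' iff a > a', or (a = a' and b > b'). Ranking the 6 terms shows the dominant one is 3 · n^3. Hence f(n) ∈ Θ(n^3).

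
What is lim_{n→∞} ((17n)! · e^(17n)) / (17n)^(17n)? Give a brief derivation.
lim = ∞

Stirling: (17n)! ~ sqrt(2π·17n) · (17n/e)^(17n). Hence
  (17n)! · e^(17n) / (17n)^(17n) ~ sqrt(2π·17n) = sqrt(2π·17) · sqrt(n) → ∞.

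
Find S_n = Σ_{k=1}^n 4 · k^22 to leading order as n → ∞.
S_n ~ 4 · n^23 / 23

By integral comparison (Euler-Maclaurin), Σ_{k=1}^n 4 · k^22 = 4 · ∫_0^n x^22 dx + O(n^22) = 4 · n^23/23 + O(n^22). (Equivalently, Faulhaber's formula gives the same leading term.)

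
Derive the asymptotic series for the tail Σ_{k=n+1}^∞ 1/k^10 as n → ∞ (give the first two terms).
Σ_{k>n} 1/k^10 = 1/(9 · n^9) − 1/(2 · n^10) + O(1/n^11)

Compare to the integral: ∫_{n}^∞ x^(−10) dx = [−x^(−9)/9]_{n}^∞ = 1/((10−1)·n^9). The Euler-Maclaurin correction adds −f(n)/2 = −1/(2·n^10). Euler-Maclaurin then gives
  Σ_{k>n} 1/k^10 = ∫_{n}^∞ dx/x^10 − 1/(2·n^10) + O(1/n^11).
(Equivalently this is ζ(10) − Σ_{k≤n} 1/k^10.)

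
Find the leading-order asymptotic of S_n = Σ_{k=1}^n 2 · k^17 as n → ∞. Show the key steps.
S_n ~ n^18 / 9

By integral comparison (Euler-Maclaurin), Σ_{k=1}^n 2 · k^17 = 2 · ∫_0^n x^17 dx + O(n^17) = 2 · n^18/18 = n^18 / 9 + O(n^17). (Equivalently, Faulhaber's formula gives the same leading term.)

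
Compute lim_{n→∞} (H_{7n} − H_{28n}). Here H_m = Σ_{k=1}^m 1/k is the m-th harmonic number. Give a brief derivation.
lim = ln(7/28) = −ln 4

Euler-Maclaurin gives H_m = ln m + γ + 1/(2m) + O(1/m^2). The γ and O(1/m) terms cancel in the difference:
  H_{7n} − H_{28n} = ln(7n) − ln(28n) + O(1/n) = ln(7/28) + O(1/n).
Hence the limit is ln(7/28) = −ln 4.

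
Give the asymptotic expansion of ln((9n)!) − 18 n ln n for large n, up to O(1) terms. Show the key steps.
ln((9n)!) − 18 n ln n = −9 n ln n + 9(ln 9 − 1) n + (1/2) ln(2π·9n) + O(1/n)

Stirling: ln((9n)!) = 9n ln(9n) − 9n + (1/2) ln(2π·9n) + O(1/n).
Expand 9n ln(9n) = 9n (ln n + ln 9) = 9n ln n + 9n ln 9.
Subtract 18n ln n: leading term is (9 − 18) n ln n = −9 n ln n. The next term is 9n ln 9 − 9n = 9(ln 9 − 1) n. Then the (1/2) ln(2π·9n) correction.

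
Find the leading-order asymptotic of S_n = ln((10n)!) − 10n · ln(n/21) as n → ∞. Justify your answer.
S_n ~ 10n · (ln 210 − 1) + O(ln n)

Stirling: ln((10n)!) = 10n ln(10n) − 10n + O(ln n).
  S_n = 10n ln(10n) − 10n − 10n ln(n/21) + O(ln n)
      = 10n ln(10n) − 10n ln n + 10n ln 21 − 10n + O(ln n)
      = 10n ln 10 + 10n ln 21 − 10n + O(ln n)
      = 10n (ln 210 − 1) + O(ln n).
Numerically ln(210) − 1 ≈ 4.3471.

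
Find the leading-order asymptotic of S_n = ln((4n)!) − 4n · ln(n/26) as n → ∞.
S_n ~ 4n · (ln 104 − 1) + O(ln n)

Stirling: ln((4n)!) = 4n ln(4n) − 4n + O(ln n).
  S_n = 4n ln(4n) − 4n − 4n ln(n/26) + O(ln n)
      = 4n ln(4n) − 4n ln n + 4n ln 26 − 4n + O(ln n)
      = 4n ln 4 + 4n ln 26 − 4n + O(ln n)
      = 4n (ln 104 − 1) + O(ln n).
Numerically ln(104) − 1 ≈ 3.6444.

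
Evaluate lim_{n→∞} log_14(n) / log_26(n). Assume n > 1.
lim = ln(26) / ln(14) = log_14(26)

Change of base: log_14(n) = ln n / ln 14 and log_26(n) = ln n / ln 26. The ratio is (ln n / ln 14) · (ln 26 / ln n) = ln 26 / ln 14, a constant independent of n. So the limit is ln 26 / ln 14 = log_14(26).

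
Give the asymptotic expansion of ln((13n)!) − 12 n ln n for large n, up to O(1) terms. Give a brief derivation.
ln((13n)!) − 12 n ln n = n ln n + 13(ln 13 − 1) n + (1/2) ln(2π·13n) + O(1/n)

Stirling: ln((13n)!) = 13n ln(13n) − 13n + (1/2) ln(2π·13n) + O(1/n).
Expand 13n ln(13n) = 13n (ln n + ln 13) = 13n ln n + 13n ln 13.
Subtract 12n ln n: leading term is (13 − 12) n ln n = n ln n. The next term is 13n ln 13 − 13n = 13(ln 13 − 1) n. Then the (1/2) ln(2π·13n) correction.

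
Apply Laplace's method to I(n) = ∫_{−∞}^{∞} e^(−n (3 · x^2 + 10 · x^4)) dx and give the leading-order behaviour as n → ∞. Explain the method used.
I(n) ~ sqrt(π/(3n))

φ(x) = 3 · x^2 + 10 · x^4 has its unique global minimum at x* = 0 (since φ'(x) = 6x + 40x^3 = 0 only at x = 0 for real x with both coefficients positive, and φ → ∞ as |x| → ∞). At x* = 0, φ(0) = 0 and φ''(0) = 6. Laplace's method then gives
  I(n) ~ sqrt(2π / (n · φ''(0))) · e^(−n φ(0)) = sqrt(2π / (6n)) = sqrt(π/(3n)).
The 10 · x^4 term contributes only at subleading order (an O(1/n) relative correction).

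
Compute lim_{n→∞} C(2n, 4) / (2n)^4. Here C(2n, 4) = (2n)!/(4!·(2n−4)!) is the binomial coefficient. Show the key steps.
lim = 1/4! = 1/24

With N = 2n → ∞: C(N, 4) / N^4 = [N(N−1)…(N−3)] / (4! · N^4) = (1/4!) · 1 · (1 − 1/(2n)) · (1 − 2/(2n)) · (1 − 3/(2n)). Each factor → 1 as N → ∞, so the limit is 1/4! = 1/24.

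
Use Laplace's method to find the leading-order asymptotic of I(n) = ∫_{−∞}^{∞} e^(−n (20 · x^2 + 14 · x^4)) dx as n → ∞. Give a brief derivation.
I(n) ~ sqrt(π/(20n))

φ(x) = 20 · x^2 + 14 · x^4 has its unique global minimum at x* = 0 (since φ'(x) = 40x + 56x^3 = 0 only at x = 0 for real x with both coefficients positive, and φ → ∞ as |x| → ∞). At x* = 0, φ(0) = 0 and φ''(0) = 40. Laplace's method then gives
  I(n) ~ sqrt(2π / (n · φ''(0))) · e^(−n φ(0)) = sqrt(2π / (40n)) = sqrt(π/(20n)).
The 14 · x^4 term contributes only at subleading order (an O(1/n) relative correction).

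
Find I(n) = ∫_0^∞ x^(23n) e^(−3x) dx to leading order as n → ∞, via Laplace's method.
I(n) ~ (sqrt(2π·23n) / 3) · (23n/(3e))^(23n)

Write the integrand as exp(23n ln x − 3x) and set f(x) = 23n ln x − 3x. Then f'(x) = 23n/x − 3 = 0 at x* = 23n/3, and f''(x*) = −23n/x*^2 = −3^2/(23n). Laplace's method (interior maximum) gives
  I(n) ~ e^(f(x*)) · sqrt(2π / |f''(x*)|)
        = exp(23n ln(23n/3) − 23n) · sqrt(2π · 23n / 3^2)
        = (23n/3)^(23n) e^(−23n) · sqrt(2π·23n) / 3
        = (sqrt(2π·23n) / 3) · (23n/(3e))^(23n).
This matches Γ(23n+1)/3^(23n+1) with Stirling applied to Γ.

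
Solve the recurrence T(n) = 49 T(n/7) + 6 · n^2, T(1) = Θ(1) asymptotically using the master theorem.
T(n) = Θ(n^2 log n)

log_7 49 = 2, and f(n) = 6 · n^2 = Θ(n^(log_7 49)). This is Case 2 of the master theorem: T(n) = Θ(f(n) · log n) = Θ(n^2 log n).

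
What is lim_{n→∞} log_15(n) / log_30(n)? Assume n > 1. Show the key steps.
lim = ln(30) / ln(15) = log_15(30)

Change of base: log_15(n) = ln n / ln 15 and log_30(n) = ln n / ln 30. The ratio is (ln n / ln 15) · (ln 30 / ln n) = ln 30 / ln 15, a constant independent of n. So the limit is ln 30 / ln 15 = log_15(30).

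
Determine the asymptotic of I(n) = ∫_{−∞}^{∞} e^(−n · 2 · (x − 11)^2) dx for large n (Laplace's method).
I(n) = sqrt(π/(2n))

Here φ(x) = 2 · (x − 11)^2 has its unique minimum at x* = 11 with φ(x*) = 0 and φ''(x*) = 4. Laplace's method gives
  I(n) ~ e^(−n φ(x*)) · sqrt(2π / (n · φ''(x*))) = sqrt(2π / (4n)) = sqrt(π/(2n)).
This is exact: substituting u = (x − 11)·sqrt(2n) gives I(n) = (1/sqrt(2n)) ∫_{−∞}^{∞} e^(−u^2) du = sqrt(π/(2n)).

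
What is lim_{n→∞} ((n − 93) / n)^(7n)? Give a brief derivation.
lim = e^(−651)

Rewrite as (1 − 93/n)^(7n). By the standard limit (1 + x/n)^n → e^x, we have (1 − 93/n)^n → e^(−93), and raising to the 7th power gives e^(−651).
More precisely, ln[(1 − 93/n)^(7n)] = 7n · ln(1 − 93/n) = 7n · (-93/n + O(1/n^2)) = -651 + O(1/n) → -651.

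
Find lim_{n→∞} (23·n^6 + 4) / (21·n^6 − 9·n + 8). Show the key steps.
lim = 23/21

For large n the leading n^6 terms dominate both numerator and denominator. Dividing top and bottom by n^6, every other term tends to 0, leaving 23/21.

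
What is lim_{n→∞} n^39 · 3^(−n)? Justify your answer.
lim = 0

Exponentials with base > 1 dominate every fixed polynomial: for any fixed c, n^c / 3^n → 0 as n → ∞ (e.g. by the ratio test, or by writing 3^n = e^(n ln 3) and noting e^(n ln 3) / n^c → ∞). Hence n^39 · 3^(−n) = n^39 / 3^n → 0.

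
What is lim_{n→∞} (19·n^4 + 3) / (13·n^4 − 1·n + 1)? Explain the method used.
lim = 19/13

For large n the leading n^4 terms dominate both numerator and denominator. Dividing top and bottom by n^4, every other term tends to 0, leaving 19/13.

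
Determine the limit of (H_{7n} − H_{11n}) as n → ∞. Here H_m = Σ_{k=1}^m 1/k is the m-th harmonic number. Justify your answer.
lim = ln(7/11)

Euler-Maclaurin gives H_m = ln m + γ + 1/(2m) + O(1/m^2). The γ and O(1/m) terms cancel in the difference:
  H_{7n} − H_{11n} = ln(7n) − ln(11n) + O(1/n) = ln(7/11) + O(1/n).
Hence the limit is ln(7/11).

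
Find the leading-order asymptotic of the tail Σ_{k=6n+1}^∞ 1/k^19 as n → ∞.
Σ_{k>6n} 1/k^19 ~ 1/(18 · (6n)^18)

Compare to the integral: ∫_{6n}^∞ x^(−19) dx = [−x^(−18)/18]_{6n}^∞ = 1/((19−1)·(6n)^18). Euler-Maclaurin then gives
  Σ_{k>6n} 1/k^19 = ∫_{6n}^∞ dx/x^19 − 1/(2·(6n)^19) + O(1/(6n)^20).
(Equivalently this is ζ(19) − Σ_{k≤6n} 1/k^19.)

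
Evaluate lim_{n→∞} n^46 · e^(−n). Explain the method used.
lim = 0

Exponentials with base > 1 dominate every fixed polynomial: for any fixed c, n^c / e^n → 0 as n → ∞ (e.g. by the ratio test, or since e^n grows faster than any power of n). Hence n^46 · e^(−n) = n^46 / e^n → 0.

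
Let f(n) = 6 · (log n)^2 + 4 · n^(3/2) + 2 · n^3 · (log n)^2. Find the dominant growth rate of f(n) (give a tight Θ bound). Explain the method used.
f(n) ∈ Θ(n^3 · (log n)^2)

Compare the terms by growth order. For large n, n^a · (log n)^b dominates n^a' · (log n)^b' iff a > a', or (a = a' and b > b'). Ranking the 3 terms shows the dominant one is 2 · n^3 · (log n)^2. Hence f(n) ∈ Θ(n^3 · (log n)^2).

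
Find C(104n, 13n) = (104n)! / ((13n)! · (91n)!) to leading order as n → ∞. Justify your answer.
C(104n, 13n) ~ (16777216/823543)^(13n) · sqrt(4/(7π·13n))

Write N = 13n. Apply Stirling to each factorial:
  (8N)! ~ sqrt(2π·8N) · (8N/e)^(8N),
  N! ~ sqrt(2π N) · (N/e)^N,
  (7N)! ~ sqrt(2π·7N) · (7N/e)^(7N).
The exponential factors combine to (8N)^(8N) / (N^N · (7N)^(7N)) = 8^(8N)/7^(7N) = (8^8/7^7)^N = (16777216/823543)^N.
The square-root prefactors combine to sqrt(2π·8N) / (sqrt(2π N)·sqrt(2π·7N)) = sqrt(8 / (2π·7·N)) = sqrt(4/(7π·13n)).
Substituting N = 13n: C(104n, 13n) ~ (16777216/823543)^(13n) · sqrt(4/(7π·13n)).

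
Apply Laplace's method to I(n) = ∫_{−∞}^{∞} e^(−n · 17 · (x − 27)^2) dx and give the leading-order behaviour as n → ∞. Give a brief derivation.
I(n) = sqrt(π/(17n))

Here φ(x) = 17 · (x − 27)^2 has its unique minimum at x* = 27 with φ(x*) = 0 and φ''(x*) = 34. Laplace's method gives
  I(n) ~ e^(−n φ(x*)) · sqrt(2π / (n · φ''(x*))) = sqrt(2π / (34n)) = sqrt(π/(17n)).
This is exact: substituting u = (x − 27)·sqrt(17n) gives I(n) = (1/sqrt(17n)) ∫_{−∞}^{∞} e^(−u^2) du = sqrt(π/(17n)).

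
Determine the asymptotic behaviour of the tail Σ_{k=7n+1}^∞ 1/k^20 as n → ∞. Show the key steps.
Σ_{k>7n} 1/k^20 ~ 1/(19 · (7n)^19)

Compare to the integral: ∫_{7n}^∞ x^(−20) dx = [−x^(−19)/19]_{7n}^∞ = 1/((20−1)·(7n)^19). Euler-Maclaurin then gives
  Σ_{k>7n} 1/k^20 = ∫_{7n}^∞ dx/x^20 − 1/(2·(7n)^20) + O(1/(7n)^21).
(Equivalently this is ζ(20) − Σ_{k≤7n} 1/k^20.)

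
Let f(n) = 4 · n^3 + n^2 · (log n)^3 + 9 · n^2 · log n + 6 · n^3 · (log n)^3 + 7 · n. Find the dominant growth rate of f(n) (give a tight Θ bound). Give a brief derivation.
f(n) ∈ Θ(n^3 · (log n)^3)

Compare the terms by growth order. For large n, n^a · (log n)^b dominates n^a' · (log n)^b' iff a > a', or (a = a' and b > b'). Ranking the 5 terms shows the dominant one is 6 · n^3 · (log n)^3. Hence f(n) ∈ Θ(n^3 · (log n)^3).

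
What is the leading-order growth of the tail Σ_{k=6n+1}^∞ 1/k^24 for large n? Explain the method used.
Σ_{k>6n} 1/k^24 ~ 1/(23 · (6n)^23)

Compare to the integral: ∫_{6n}^∞ x^(−24) dx = [−x^(−23)/23]_{6n}^∞ = 1/((24−1)·(6n)^23). Euler-Maclaurin then gives
  Σ_{k>6n} 1/k^24 = ∫_{6n}^∞ dx/x^24 − 1/(2·(6n)^24) + O(1/(6n)^25).
(Equivalently this is ζ(24) − Σ_{k≤6n} 1/k^24.)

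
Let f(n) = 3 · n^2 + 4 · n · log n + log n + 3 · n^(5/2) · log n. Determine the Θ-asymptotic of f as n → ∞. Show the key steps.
f(n) ∈ Θ(n^(5/2) · log n)

Compare the terms by growth order. For large n, n^a · (log n)^b dominates n^a' · (log n)^b' iff a > a', or (a = a' and b > b'). Ranking the 4 terms shows the dominant one is 3 · n^(5/2) · log n. Hence f(n) ∈ Θ(n^(5/2) · log n).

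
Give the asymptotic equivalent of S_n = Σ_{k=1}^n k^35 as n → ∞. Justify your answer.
S_n ~ n^36 / 36

By integral comparison (Euler-Maclaurin), Σ_{k=1}^n k^35 = ∫_0^n x^35 dx + O(n^35) = n^36/36 + O(n^35). (Equivalently, Faulhaber's formula gives the same leading term.)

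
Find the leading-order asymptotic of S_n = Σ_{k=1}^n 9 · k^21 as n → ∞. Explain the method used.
S_n ~ 9 · n^22 / 22

By integral comparison (Euler-Maclaurin), Σ_{k=1}^n 9 · k^21 = 9 · ∫_0^n x^21 dx + O(n^21) = 9 · n^22/22 + O(n^21). (Equivalently, Faulhaber's formula gives the same leading term.)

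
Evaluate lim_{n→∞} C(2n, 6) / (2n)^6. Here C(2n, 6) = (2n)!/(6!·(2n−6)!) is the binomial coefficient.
lim = 1/6! = 1/720

With N = 2n → ∞: C(N, 6) / N^6 = [N(N−1)…(N−5)] / (6! · N^6) = (1/6!) · 1 · (1 − 1/(2n)) · … · (1 − 5/(2n)). Each factor → 1 as N → ∞, so the limit is 1/6! = 1/720.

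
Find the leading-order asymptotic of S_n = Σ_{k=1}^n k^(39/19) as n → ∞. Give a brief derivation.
S_n ~ (19/58) · n^(58/19)

Integral comparison: Σ_{k=1}^n k^(39/19) = ∫_0^n x^(39/19) dx + O(n^(39/19)). The integral is n^(1 + 39/19) / (1 + 39/19) = n^((39+19)/19) / ((39+19)/19) = (19/58) · n^(58/19).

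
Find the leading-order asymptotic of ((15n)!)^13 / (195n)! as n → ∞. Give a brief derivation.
((15n)!)^13/(195n)! ~ ((2π·15n)^(12/2) / sqrt(13)) · 13^(−13·15n)  →  0

Write N = 15n. Stirling: N! ~ sqrt(2π N)(N/e)^N and (13N)! ~ sqrt(2π·13N)·(13N/e)^(13N).
  (N!)^13/(13N)! ~ (2π N)^(13/2) (N/e)^(13N) / [sqrt(2π·13N) (13N/e)^(13N)]
     = (2π N)^(13/2) / sqrt(2π·13N) · (N/(13N))^(13N)
     = (2π N)^((13−1)/2) / sqrt(13) · 13^(−13N).
Since 13^13 > 1, the factor 13^(−13N) decays exponentially, so the ratio → 0. Substituting N = 15n gives the stated form.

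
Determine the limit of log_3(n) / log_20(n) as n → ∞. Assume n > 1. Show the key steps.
lim = ln(20) / ln(3) = log_3(20)

Change of base: log_3(n) = ln n / ln 3 and log_20(n) = ln n / ln 20. The ratio is (ln n / ln 3) · (ln 20 / ln n) = ln 20 / ln 3, a constant independent of n. So the limit is ln 20 / ln 3 = log_3(20).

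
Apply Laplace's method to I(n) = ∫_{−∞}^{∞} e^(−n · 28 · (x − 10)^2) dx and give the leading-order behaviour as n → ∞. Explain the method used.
I(n) = sqrt(π/(28n))

Here φ(x) = 28 · (x − 10)^2 has its unique minimum at x* = 10 with φ(x*) = 0 and φ''(x*) = 56. Laplace's method gives
  I(n) ~ e^(−n φ(x*)) · sqrt(2π / (n · φ''(x*))) = sqrt(2π / (56n)) = sqrt(π/(28n)).
This is exact: substituting u = (x − 10)·sqrt(28n) gives I(n) = (1/sqrt(28n)) ∫_{−∞}^{∞} e^(−u^2) du = sqrt(π/(28n)).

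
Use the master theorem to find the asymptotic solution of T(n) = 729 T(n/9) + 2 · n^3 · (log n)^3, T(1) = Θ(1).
T(n) = Θ(n^3 · (log n)^4)

Here log_9 729 = 3 and f(n) = 2 · n^3 · (log n)^3 = Θ(n^(log_9 729) · (log n)^3). This is the extended Case 2 of the master theorem (f matches the critical exponent up to log factors), giving T(n) = Θ(n^(log_9 729) · (log n)^(3+1)) = Θ(n^3 · (log n)^4).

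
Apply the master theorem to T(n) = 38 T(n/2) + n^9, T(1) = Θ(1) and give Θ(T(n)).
T(n) = Θ(n^9)

log_2 38 ≈ 5.248. f(n) = n^9 dominates n^(log_2 38) since 9 > 5.248, and the regularity condition a·f(n/b) = 38·(n/2)^9 = (38/512)·n^9 ≤ c·f(n) holds with c = 38/512 ≈ 0.0742 < 1. So this is Case 3: T(n) = Θ(f(n)) = Θ(n^9).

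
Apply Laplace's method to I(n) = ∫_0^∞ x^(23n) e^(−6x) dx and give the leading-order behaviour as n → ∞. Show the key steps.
I(n) ~ (sqrt(2π·23n) / 6) · (23n/(6e))^(23n)

Write the integrand as exp(23n ln x − 6x) and set f(x) = 23n ln x − 6x. Then f'(x) = 23n/x − 6 = 0 at x* = 23n/6, and f''(x*) = −23n/x*^2 = −6^2/(23n). Laplace's method (interior maximum) gives
  I(n) ~ e^(f(x*)) · sqrt(2π / |f''(x*)|)
        = exp(23n ln(23n/6) − 23n) · sqrt(2π · 23n / 6^2)
        = (23n/6)^(23n) e^(−23n) · sqrt(2π·23n) / 6
        = (sqrt(2π·23n) / 6) · (23n/(6e))^(23n).
This matches Γ(23n+1)/6^(23n+1) with Stirling applied to Γ.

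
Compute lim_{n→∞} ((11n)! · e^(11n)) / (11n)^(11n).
lim = ∞

Stirling: (11n)! ~ sqrt(2π·11n) · (11n/e)^(11n). Hence
  (11n)! · e^(11n) / (11n)^(11n) ~ sqrt(2π·11n) = sqrt(2π·11) · sqrt(n) → ∞.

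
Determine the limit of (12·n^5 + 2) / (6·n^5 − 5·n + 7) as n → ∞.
lim = 12/6 = 2

For large n the leading n^5 terms dominate both numerator and denominator. Dividing top and bottom by n^5, every other term tends to 0, leaving 12/6 = 2.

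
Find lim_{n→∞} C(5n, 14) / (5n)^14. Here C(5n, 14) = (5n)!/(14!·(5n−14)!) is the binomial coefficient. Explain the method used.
lim = 1/14! = 1/87178291200

With N = 5n → ∞: C(N, 14) / N^14 = [N(N−1)…(N−13)] / (14! · N^14) = (1/14!) · 1 · (1 − 1/(5n)) · … · (1 − 13/(5n)). Each factor → 1 as N → ∞, so the limit is 1/14! = 1/87178291200.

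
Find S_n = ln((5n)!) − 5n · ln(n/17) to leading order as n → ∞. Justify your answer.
S_n ~ 5n · (ln 85 − 1) + O(ln n)

Stirling: ln((5n)!) = 5n ln(5n) − 5n + O(ln n).
  S_n = 5n ln(5n) − 5n − 5n ln(n/17) + O(ln n)
      = 5n ln(5n) − 5n ln n + 5n ln 17 − 5n + O(ln n)
      = 5n ln 5 + 5n ln 17 − 5n + O(ln n)
      = 5n (ln 85 − 1) + O(ln n).
Numerically ln(85) − 1 ≈ 3.4427.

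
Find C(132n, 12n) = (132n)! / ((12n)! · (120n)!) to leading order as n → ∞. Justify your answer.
C(132n, 12n) ~ (285311670611/10000000000)^(12n) · sqrt(11/(20π·12n))

Write N = 12n. Apply Stirling to each factorial:
  (11N)! ~ sqrt(2π·11N) · (11N/e)^(11N),
  N! ~ sqrt(2π N) · (N/e)^N,
  (10N)! ~ sqrt(2π·10N) · (10N/e)^(10N).
The exponential factors combine to (11N)^(11N) / (N^N · (10N)^(10N)) = 11^(11N)/10^(10N) = (11^11/10^10)^N = (285311670611/10000000000)^N.
The square-root prefactors combine to sqrt(2π·11N) / (sqrt(2π N)·sqrt(2π·10N)) = sqrt(11 / (2π·10·N)) = sqrt(11/(20π·12n)).
Substituting N = 12n: C(132n, 12n) ~ (285311670611/10000000000)^(12n) · sqrt(11/(20π·12n)).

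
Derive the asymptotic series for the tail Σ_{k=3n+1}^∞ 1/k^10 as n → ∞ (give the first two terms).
Σ_{k>3n} 1/k^10 = 1/(9 · (3n)^9) − 1/(2 · (3n)^10) + O(1/(3n)^11)

Compare to the integral: ∫_{3n}^∞ x^(−10) dx = [−x^(−9)/9]_{3n}^∞ = 1/((10−1)·(3n)^9). The Euler-Maclaurin correction adds −f(3n)/2 = −1/(2·(3n)^10). Euler-Maclaurin then gives
  Σ_{k>3n} 1/k^10 = ∫_{3n}^∞ dx/x^10 − 1/(2·(3n)^10) + O(1/(3n)^11).
(Equivalently this is ζ(10) − Σ_{k≤3n} 1/k^10.)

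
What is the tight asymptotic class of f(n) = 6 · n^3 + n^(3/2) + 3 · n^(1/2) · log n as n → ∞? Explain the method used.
f(n) ∈ Θ(n^3)

Compare the terms by growth order. For large n, n^a · (log n)^b dominates n^a' · (log n)^b' iff a > a', or (a = a' and b > b'). Ranking the 3 terms shows the dominant one is 6 · n^3. Hence f(n) ∈ Θ(n^3).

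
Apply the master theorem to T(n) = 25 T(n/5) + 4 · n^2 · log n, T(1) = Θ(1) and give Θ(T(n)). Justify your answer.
T(n) = Θ(n^2 · (log n)^2)

Here log_5 25 = 2 and f(n) = 4 · n^2 · log n = Θ(n^(log_5 25) · (log n)^1). This is the extended Case 2 of the master theorem (f matches the critical exponent up to log factors), giving T(n) = Θ(n^(log_5 25) · (log n)^(1+1)) = Θ(n^2 · (log n)^2).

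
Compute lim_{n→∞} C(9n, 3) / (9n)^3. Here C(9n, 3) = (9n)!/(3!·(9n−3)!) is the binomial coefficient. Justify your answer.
lim = 1/3! = 1/6

With N = 9n → ∞: C(N, 3) / N^3 = [N(N−1)…(N−2)] / (3! · N^3) = (1/3!) · 1 · (1 − 1/(9n)) · (1 − 2/(9n)). Each factor → 1 as N → ∞, so the limit is 1/3! = 1/6.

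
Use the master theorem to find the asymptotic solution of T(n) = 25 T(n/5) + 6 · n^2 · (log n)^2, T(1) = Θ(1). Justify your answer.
T(n) = Θ(n^2 · (log n)^3)

Here log_5 25 = 2 and f(n) = 6 · n^2 · (log n)^2 = Θ(n^(log_5 25) · (log n)^2). This is the extended Case 2 of the master theorem (f matches the critical exponent up to log factors), giving T(n) = Θ(n^(log_5 25) · (log n)^(2+1)) = Θ(n^2 · (log n)^3).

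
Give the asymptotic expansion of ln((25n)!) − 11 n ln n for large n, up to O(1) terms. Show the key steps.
ln((25n)!) − 11 n ln n = 14 n ln n + 25(ln 25 − 1) n + (1/2) ln(2π·25n) + O(1/n)

Stirling: ln((25n)!) = 25n ln(25n) − 25n + (1/2) ln(2π·25n) + O(1/n).
Expand 25n ln(25n) = 25n (ln n + ln 25) = 25n ln n + 25n ln 25.
Subtract 11n ln n: leading term is (25 − 11) n ln n = 14 n ln n. The next term is 25n ln 25 − 25n = 25(ln 25 − 1) n. Then the (1/2) ln(2π·25n) correction.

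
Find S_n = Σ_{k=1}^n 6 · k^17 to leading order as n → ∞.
S_n ~ n^18 / 3

By integral comparison (Euler-Maclaurin), Σ_{k=1}^n 6 · k^17 = 6 · ∫_0^n x^17 dx + O(n^17) = 6 · n^18/18 = n^18 / 3 + O(n^17). (Equivalently, Faulhaber's formula gives the same leading term.)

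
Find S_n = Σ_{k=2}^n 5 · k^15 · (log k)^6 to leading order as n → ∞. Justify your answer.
S_n ~ 5 · n^16 · (log n)^6 / 16

By integral comparison, S_n = ∫_1^n 5 · x^15 · (log x)^6 dx + O(n^15 · (log n)^6). For the integral, the leading term of ∫_1^n x^15 (log x)^6 dx is n^16/16 · (log n)^6 (by repeated integration by parts; each step lowers the log-exponent and produces a relatively O(1/log n) correction). Hence S_n ~ 5 · n^16 · (log n)^6 / 16.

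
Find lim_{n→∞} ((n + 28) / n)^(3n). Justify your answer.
lim = e^84

Rewrite as (1 + 28/n)^(3n). By the standard limit (1 + x/n)^n → e^x, we have (1 + 28/n)^n → e^28, and raising to the 3rd power gives e^84.
More precisely, ln[(1 + 28/n)^(3n)] = 3n · ln(1 + 28/n) = 3n · (28/n + O(1/n^2)) = 84 + O(1/n) → 84.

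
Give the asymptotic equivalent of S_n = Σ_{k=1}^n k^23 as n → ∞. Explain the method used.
S_n ~ n^24 / 24

By integral comparison (Euler-Maclaurin), Σ_{k=1}^n k^23 = ∫_0^n x^23 dx + O(n^23) = n^24/24 + O(n^23). (Equivalently, Faulhaber's formula gives the same leading term.)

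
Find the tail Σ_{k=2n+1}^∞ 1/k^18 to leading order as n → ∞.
Σ_{k>2n} 1/k^18 ~ 1/(17 · (2n)^17)

Compare to the integral: ∫_{2n}^∞ x^(−18) dx = [−x^(−17)/17]_{2n}^∞ = 1/((18−1)·(2n)^17). Euler-Maclaurin then gives
  Σ_{k>2n} 1/k^18 = ∫_{2n}^∞ dx/x^18 − 1/(2·(2n)^18) + O(1/(2n)^19).
(Equivalently this is ζ(18) − Σ_{k≤2n} 1/k^18.)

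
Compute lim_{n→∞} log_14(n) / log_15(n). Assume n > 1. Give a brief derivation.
lim = ln(15) / ln(14) = log_14(15)

Change of base: log_14(n) = ln n / ln 14 and log_15(n) = ln n / ln 15. The ratio is (ln n / ln 14) · (ln 15 / ln n) = ln 15 / ln 14, a constant independent of n. So the limit is ln 15 / ln 14 = log_14(15).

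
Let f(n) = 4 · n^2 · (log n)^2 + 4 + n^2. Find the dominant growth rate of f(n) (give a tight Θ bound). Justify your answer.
f(n) ∈ Θ(n^2 · (log n)^2)

Compare the terms by growth order. For large n, n^a · (log n)^b dominates n^a' · (log n)^b' iff a > a', or (a = a' and b > b'). Ranking the 3 terms shows the dominant one is 4 · n^2 · (log n)^2. Hence f(n) ∈ Θ(n^2 · (log n)^2).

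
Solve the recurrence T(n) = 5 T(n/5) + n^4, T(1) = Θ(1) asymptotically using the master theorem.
T(n) = Θ(n^4)

log_5 5 ≈ 1.000. f(n) = n^4 dominates n^(log_5 5) since 4 > 1.000, and the regularity condition a·f(n/b) = 5·(n/5)^4 = (5/625)·n^4 ≤ c·f(n) holds with c = 5/625 ≈ 0.008 < 1. So this is Case 3: T(n) = Θ(f(n)) = Θ(n^4).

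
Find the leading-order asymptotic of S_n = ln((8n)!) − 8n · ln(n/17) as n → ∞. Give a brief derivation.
S_n ~ 8n · (ln 136 − 1) + O(ln n)

Stirling: ln((8n)!) = 8n ln(8n) − 8n + O(ln n).
  S_n = 8n ln(8n) − 8n − 8n ln(n/17) + O(ln n)
      = 8n ln(8n) − 8n ln n + 8n ln 17 − 8n + O(ln n)
      = 8n ln 8 + 8n ln 17 − 8n + O(ln n)
      = 8n (ln 136 − 1) + O(ln n).
Numerically ln(136) − 1 ≈ 3.9127.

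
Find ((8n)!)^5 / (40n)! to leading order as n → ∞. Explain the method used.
((8n)!)^5/(40n)! ~ ((2π·8n)^(4/2) / sqrt(5)) · 5^(−5·8n)  →  0

Write N = 8n. Stirling: N! ~ sqrt(2π N)(N/e)^N and (5N)! ~ sqrt(2π·5N)·(5N/e)^(5N).
  (N!)^5/(5N)! ~ (2π N)^(5/2) (N/e)^(5N) / [sqrt(2π·5N) (5N/e)^(5N)]
     = (2π N)^(5/2) / sqrt(2π·5N) · (N/(5N))^(5N)
     = (2π N)^((5−1)/2) / sqrt(5) · 5^(−5N).
Since 5^5 > 1, the factor 5^(−5N) decays exponentially, so the ratio → 0. Substituting N = 8n gives the stated form.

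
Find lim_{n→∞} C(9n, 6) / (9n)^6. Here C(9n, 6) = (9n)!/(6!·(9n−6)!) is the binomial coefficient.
lim = 1/6! = 1/720

With N = 9n → ∞: C(N, 6) / N^6 = [N(N−1)…(N−5)] / (6! · N^6) = (1/6!) · 1 · (1 − 1/(9n)) · … · (1 − 5/(9n)). Each factor → 1 as N → ∞, so the limit is 1/6! = 1/720.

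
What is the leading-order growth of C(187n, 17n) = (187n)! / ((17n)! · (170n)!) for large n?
C(187n, 17n) ~ (285311670611/10000000000)^(17n) · sqrt(11/(20π·17n))

Write N = 17n. Apply Stirling to each factorial:
  (11N)! ~ sqrt(2π·11N) · (11N/e)^(11N),
  N! ~ sqrt(2π N) · (N/e)^N,
  (10N)! ~ sqrt(2π·10N) · (10N/e)^(10N).
The exponential factors combine to (11N)^(11N) / (N^N · (10N)^(10N)) = 11^(11N)/10^(10N) = (11^11/10^10)^N = (285311670611/10000000000)^N.
The square-root prefactors combine to sqrt(2π·11N) / (sqrt(2π N)·sqrt(2π·10N)) = sqrt(11 / (2π·10·N)) = sqrt(11/(20π·17n)).
Substituting N = 17n: C(187n, 17n) ~ (285311670611/10000000000)^(17n) · sqrt(11/(20π·17n)).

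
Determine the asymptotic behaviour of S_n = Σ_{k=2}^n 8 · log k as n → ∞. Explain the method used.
S_n ~ 8 · (n log n − n)

By integral comparison, S_n = ∫_1^n 8 · log x dx + O(log n). For the integral, ∫ log x dx = n log n − n. Hence S_n ~ 8 · (n log n − n).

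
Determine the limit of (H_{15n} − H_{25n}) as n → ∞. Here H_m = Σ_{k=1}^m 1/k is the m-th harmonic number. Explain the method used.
lim = ln(15/25) = ln(3/5)

Euler-Maclaurin gives H_m = ln m + γ + 1/(2m) + O(1/m^2). The γ and O(1/m) terms cancel in the difference:
  H_{15n} − H_{25n} = ln(15n) − ln(25n) + O(1/n) = ln(15/25) + O(1/n).
Hence the limit is ln(15/25) = ln(3/5).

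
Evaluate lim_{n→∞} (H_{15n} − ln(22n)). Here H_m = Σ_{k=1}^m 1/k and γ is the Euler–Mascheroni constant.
lim = ln(15/22) + γ

By Euler-Maclaurin, H_m = ln m + γ + O(1/m). So
  H_{15n} − ln(22n) = ln(15n) + γ − ln(22n) + O(1/n)
                       = ln(15/22) + γ + O(1/n).
Hence the limit is ln(15/22) + γ.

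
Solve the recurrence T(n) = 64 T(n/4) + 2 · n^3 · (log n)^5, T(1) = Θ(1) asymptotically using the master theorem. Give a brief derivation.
T(n) = Θ(n^3 · (log n)^6)

Here log_4 64 = 3 and f(n) = 2 · n^3 · (log n)^5 = Θ(n^(log_4 64) · (log n)^5). This is the extended Case 2 of the master theorem (f matches the critical exponent up to log factors), giving T(n) = Θ(n^(log_4 64) · (log n)^(5+1)) = Θ(n^3 · (log n)^6).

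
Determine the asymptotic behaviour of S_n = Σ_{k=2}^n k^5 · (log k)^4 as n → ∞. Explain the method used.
S_n ~ n^6 · (log n)^4 / 6

By integral comparison, S_n = ∫_1^n x^5 · (log x)^4 dx + O(n^5 · (log n)^4). For the integral, the leading term of ∫_1^n x^5 (log x)^4 dx is n^6/6 · (log n)^4 (by repeated integration by parts; each step lowers the log-exponent and produces a relatively O(1/log n) correction). Hence S_n ~ n^6 · (log n)^4 / 6.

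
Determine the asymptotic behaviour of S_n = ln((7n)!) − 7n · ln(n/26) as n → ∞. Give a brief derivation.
S_n ~ 7n · (ln 182 − 1) + O(ln n)

Stirling: ln((7n)!) = 7n ln(7n) − 7n + O(ln n).
  S_n = 7n ln(7n) − 7n − 7n ln(n/26) + O(ln n)
      = 7n ln(7n) − 7n ln n + 7n ln 26 − 7n + O(ln n)
      = 7n ln 7 + 7n ln 26 − 7n + O(ln n)
      = 7n (ln 182 − 1) + O(ln n).
Numerically ln(182) − 1 ≈ 4.2040.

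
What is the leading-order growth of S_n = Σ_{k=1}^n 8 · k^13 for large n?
S_n ~ 4 · n^14 / 7

By integral comparison (Euler-Maclaurin), Σ_{k=1}^n 8 · k^13 = 8 · ∫_0^n x^13 dx + O(n^13) = 8 · n^14/14 = 4 · n^14 / 7 + O(n^13). (Equivalently, Faulhaber's formula gives the same leading term.)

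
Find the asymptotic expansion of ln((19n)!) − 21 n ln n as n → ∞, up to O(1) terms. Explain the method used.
ln((19n)!) − 21 n ln n = −2 n ln n + 19(ln 19 − 1) n + (1/2) ln(2π·19n) + O(1/n)

Stirling: ln((19n)!) = 19n ln(19n) − 19n + (1/2) ln(2π·19n) + O(1/n).
Expand 19n ln(19n) = 19n (ln n + ln 19) = 19n ln n + 19n ln 19.
Subtract 21n ln n: leading term is (19 − 21) n ln n = −2 n ln n. The next term is 19n ln 19 − 19n = 19(ln 19 − 1) n. Then the (1/2) ln(2π·19n) correction.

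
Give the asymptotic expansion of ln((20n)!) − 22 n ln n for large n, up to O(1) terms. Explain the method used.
ln((20n)!) − 22 n ln n = −2 n ln n + 20(ln 20 − 1) n + (1/2) ln(2π·20n) + O(1/n)

Stirling: ln((20n)!) = 20n ln(20n) − 20n + (1/2) ln(2π·20n) + O(1/n).
Expand 20n ln(20n) = 20n (ln n + ln 20) = 20n ln n + 20n ln 20.
Subtract 22n ln n: leading term is (20 − 22) n ln n = −2 n ln n. The next term is 20n ln 20 − 20n = 20(ln 20 − 1) n. Then the (1/2) ln(2π·20n) correction.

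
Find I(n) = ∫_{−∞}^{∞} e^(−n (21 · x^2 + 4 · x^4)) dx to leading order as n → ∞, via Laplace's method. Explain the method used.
I(n) ~ sqrt(π/(21n))

φ(x) = 21 · x^2 + 4 · x^4 has its unique global minimum at x* = 0 (since φ'(x) = 42x + 16x^3 = 0 only at x = 0 for real x with both coefficients positive, and φ → ∞ as |x| → ∞). At x* = 0, φ(0) = 0 and φ''(0) = 42. Laplace's method then gives
  I(n) ~ sqrt(2π / (n · φ''(0))) · e^(−n φ(0)) = sqrt(2π / (42n)) = sqrt(π/(21n)).
The 4 · x^4 term contributes only at subleading order (an O(1/n) relative correction).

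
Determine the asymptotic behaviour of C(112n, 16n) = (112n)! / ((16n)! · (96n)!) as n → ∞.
C(112n, 16n) ~ (823543/46656)^(16n) · sqrt(7/(12π·16n))

Write N = 16n. Apply Stirling to each factorial:
  (7N)! ~ sqrt(2π·7N) · (7N/e)^(7N),
  N! ~ sqrt(2π N) · (N/e)^N,
  (6N)! ~ sqrt(2π·6N) · (6N/e)^(6N).
The exponential factors combine to (7N)^(7N) / (N^N · (6N)^(6N)) = 7^(7N)/6^(6N) = (7^7/6^6)^N = (823543/46656)^N.
The square-root prefactors combine to sqrt(2π·7N) / (sqrt(2π N)·sqrt(2π·6N)) = sqrt(7 / (2π·6·N)) = sqrt(7/(12π·16n)).
Substituting N = 16n: C(112n, 16n) ~ (823543/46656)^(16n) · sqrt(7/(12π·16n)).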